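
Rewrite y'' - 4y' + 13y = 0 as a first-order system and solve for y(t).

y(t) = C_1e^(2t)cos(3t) + C_2e^(2t)sin(3t)

Let x_1 = y, x_2 = y'. Then x_1' = x_2 and x_2' = -13x_1 + 4x_2.
A = [[0,1],[-13,4]]; det(A-λI) = λ^2 - 4λ + 13.
Eigenvalues λ = 2 ± 3i.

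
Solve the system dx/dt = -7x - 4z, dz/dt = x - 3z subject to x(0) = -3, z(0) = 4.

Coefficient matrix A = [[-7, -4], [1, -3]].
Characteristic polynomial det(A - λI) = λ^2 + 10λ + 25 = 0.
Single eigenvalue λ = -5 with algebraic multiplicity 2.
Eigenvector v = (-2,1); generalized eigenvector w with (A-λI)w=v is (3,-1).
General solution: e^(-5t)[c_1·v + c_2·(t·v + w)].
Applying x(0)=-3, z(0)=4 gives c_1=9, c_2=5.

x(t) = -10te^(-5t) - 3e^(-5t), z(t) = 5te^(-5t) + 4e^(-5t)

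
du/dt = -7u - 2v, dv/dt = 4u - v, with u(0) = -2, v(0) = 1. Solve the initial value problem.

Coefficient matrix A = [[-7, -2], [4, -1]].
Characteristic polynomial det(A - λI) = λ^2 + 8λ + 15 = 0.
Eigenvalues λ = -3, -5.
For λ=-3: (A-λI) row 1 is [-4, -2], so an eigenvector is (1, -2).
For λ=-5: (A-λI) row 1 is [-2, -2], so an eigenvector is (1, -1).
General solution: c_1e^(-3t)(1,-2) + c_2e^(-5t)(1,-1).
Applying u(0)=-2, v(0)=1 gives c_1=1, c_2=-3.

u(t) = e^(-3t) - 3e^(-5t), v(t) = -2e^(-3t) + 3e^(-5t)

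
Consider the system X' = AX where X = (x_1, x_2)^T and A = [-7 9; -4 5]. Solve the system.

Coefficient matrix A = [[-7, 9], [-4, 5]].
Characteristic polynomial det(A - λI) = λ^2 + 2λ + 1 = 0.
Single eigenvalue λ = -1 with algebraic multiplicity 2.
Eigenvector v = (3,2); generalized eigenvector w with (A-λI)w=v is (-2,-1).
General solution: e^(-t)[c_1·v + c_2·(t·v + w)].

x_1(t) = 3c_1e^(-t) + 3c_2te^(-t) - 2c_2e^(-t), x_2(t) = 2c_1e^(-t) + 2c_2te^(-t) - c_2e^(-t)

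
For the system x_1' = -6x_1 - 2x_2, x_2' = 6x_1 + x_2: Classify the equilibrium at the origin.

stable node

A = [[-6,-2],[6,1]]; det(A-λI) = λ^2 + 5λ + 6.
λ = -2, -3: both negative.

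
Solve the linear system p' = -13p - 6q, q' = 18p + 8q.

Coefficient matrix A = [[-13, -6], [18, 8]].
Characteristic polynomial det(A - λI) = λ^2 + 5λ + 4 = 0.
Eigenvalues λ = -1, -4.
For λ=-1: (A-λI) row 1 is [-12, -6], so an eigenvector is (1, -2).
For λ=-4: (A-λI) row 1 is [-9, -6], so an eigenvector is (-2, 3).
General solution: K_1e^(-t)(1,-2) + K_2e^(-4t)(-2,3).

p(t) = K_1e^(-t) - 2K_2e^(-4t), q(t) = -2K_1e^(-t) + 3K_2e^(-4t)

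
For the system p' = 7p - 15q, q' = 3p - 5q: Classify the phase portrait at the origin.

A = [[7,-15],[3,-5]]; det(A-λI) = λ^2 - 2λ + 10.
λ = 1 ± 3i: positive real part.

unstable spiral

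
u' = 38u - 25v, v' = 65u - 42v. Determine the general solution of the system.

Coefficient matrix A = [[38, -25], [65, -42]].
Characteristic polynomial det(A - λI) = λ^2 + 4λ + 29 = 0.
Eigenvalues λ = -2 ± 5i (complex conjugate pair).
For λ=-2+5i: an eigenvector is (-1,-2) - i(2,3) = (-1 - 2i, -2 - 3i).
A real fundamental pair from Re and Im of e^((-2+5i)t)v: X_1 = e^(-2t)(cos(5t)·(-1,-2) + sin(5t)·(2,3)), X_2 = e^(-2t)(sin(5t)·(-1,-2) - cos(5t)·(2,3)).
General solution: C_1X_1 + C_2X_2.

u(t) = 2C_1e^(-2t)sin(5t) - C_1e^(-2t)cos(5t) - C_2e^(-2t)sin(5t) - 2C_2e^(-2t)cos(5t), v(t) = 3C_1e^(-2t)sin(5t) - 2C_1e^(-2t)cos(5t) - 2C_2e^(-2t)sin(5t) - 3C_2e^(-2t)cos(5t)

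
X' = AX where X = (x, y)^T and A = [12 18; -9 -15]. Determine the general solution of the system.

x(t) = C_1e^(-6t) + 2C_2e^(3t), y(t) = -C_1e^(-6t) - C_2e^(3t)

Coefficient matrix A = [[12, 18], [-9, -15]].
Characteristic polynomial det(A - λI) = λ^2 + 3λ - 18 = 0.
Eigenvalues λ = -6, 3.
For λ=-6: (A-λI) row 1 is [18, 18], so an eigenvector is (1, -1).
For λ=3: (A-λI) row 1 is [9, 18], so an eigenvector is (2, -1).
General solution: C_1e^(-6t)(1,-1) + C_2e^(3t)(2,-1).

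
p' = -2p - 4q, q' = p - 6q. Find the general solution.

p(t) = -2C_1e^(-4t) - 2C_2te^(-4t) + 3C_2e^(-4t), q(t) = -C_1e^(-4t) - C_2te^(-4t) + 2C_2e^(-4t)

Coefficient matrix A = [[-2, -4], [1, -6]].
Characteristic polynomial det(A - λI) = λ^2 + 8λ + 16 = 0.
Single eigenvalue λ = -4 with algebraic multiplicity 2.
Eigenvector v = (-2,-1); generalized eigenvector w with (A-λI)w=v is (3,2).
General solution: e^(-4t)[C_1·v + C_2·(t·v + w)].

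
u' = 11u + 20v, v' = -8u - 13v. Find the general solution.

u(t) = -C_1e^(-t)sin(4t) - 2C_1e^(-t)cos(4t) - 2C_2e^(-t)sin(4t) + C_2e^(-t)cos(4t), v(t) = C_1e^(-t)sin(4t) + C_1e^(-t)cos(4t) + C_2e^(-t)sin(4t) - C_2e^(-t)cos(4t)

Coefficient matrix A = [[11, 20], [-8, -13]].
Characteristic polynomial det(A - λI) = λ^2 + 2λ + 17 = 0.
Eigenvalues λ = -1 ± 4i (complex conjugate pair).
For λ=-1+4i: an eigenvector is (-2,1) - i(-1,1) = (-2 + i, 1 - i).
A real fundamental pair from Re and Im of e^((-1+4i)t)v: X_1 = e^(-t)(cos(4t)·(-2,1) + sin(4t)·(-1,1)), X_2 = e^(-t)(sin(4t)·(-2,1) - cos(4t)·(-1,1)).
General solution: C_1X_1 + C_2X_2.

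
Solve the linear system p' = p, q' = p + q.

Coefficient matrix A = [[1, 0], [1, 1]].
Characteristic polynomial det(A - λI) = λ^2 - 2λ + 1 = 0.
Single eigenvalue λ = 1 with algebraic multiplicity 2.
Eigenvector v = (0,-1); generalized eigenvector w with (A-λI)w=v is (-1,-2).
General solution: e^(t)[K_1·v + K_2·(t·v + w)].

p(t) = -K_2e^(t), q(t) = -K_1e^(t) - K_2te^(t) - 2K_2e^(t)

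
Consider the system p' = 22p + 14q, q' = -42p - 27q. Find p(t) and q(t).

Coefficient matrix A = [[22, 14], [-42, -27]].
Characteristic polynomial det(A - λI) = λ^2 + 5λ - 6 = 0.
Eigenvalues λ = 1, -6.
For λ=1: (A-λI) row 1 is [21, 14], so an eigenvector is (2, -3).
For λ=-6: (A-λI) row 1 is [28, 14], so an eigenvector is (-1, 2).
General solution: C_1e^(t)(2,-3) + C_2e^(-6t)(-1,2).

p(t) = 2C_1e^(t) - C_2e^(-6t), q(t) = -3C_1e^(t) + 2C_2e^(-6t)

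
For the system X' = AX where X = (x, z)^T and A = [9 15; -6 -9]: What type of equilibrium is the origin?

A = [[9,15],[-6,-9]]; det(A-λI) = λ^2 + 9.
λ = 0 ± 3i: zero real part.

center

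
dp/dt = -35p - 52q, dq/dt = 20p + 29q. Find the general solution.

Coefficient matrix A = [[-35, -52], [20, 29]].
Characteristic polynomial det(A - λI) = λ^2 + 6λ + 25 = 0.
Eigenvalues λ = -3 ± 4i (complex conjugate pair).
For λ=-3+4i: an eigenvector is (-2,1) - i(3,-2) = (-2 - 3i, 1 + 2i).
A real fundamental pair from Re and Im of e^((-3+4i)t)v: X_1 = e^(-3t)(cos(4t)·(-2,1) + sin(4t)·(3,-2)), X_2 = e^(-3t)(sin(4t)·(-2,1) - cos(4t)·(3,-2)).
General solution: C_1X_1 + C_2X_2.

p(t) = 3C_1e^(-3t)sin(4t) - 2C_1e^(-3t)cos(4t) - 2C_2e^(-3t)sin(4t) - 3C_2e^(-3t)cos(4t), q(t) = -2C_1e^(-3t)sin(4t) + C_1e^(-3t)cos(4t) + C_2e^(-3t)sin(4t) + 2C_2e^(-3t)cos(4t)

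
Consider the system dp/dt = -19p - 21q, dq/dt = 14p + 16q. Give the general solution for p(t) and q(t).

p(t) = C_1e^(2t) - 3C_2e^(-5t), q(t) = -C_1e^(2t) + 2C_2e^(-5t)

Coefficient matrix A = [[-19, -21], [14, 16]].
Characteristic polynomial det(A - λI) = λ^2 + 3λ - 10 = 0.
Eigenvalues λ = 2, -5.
For λ=2: (A-λI) row 1 is [-21, -21], so an eigenvector is (1, -1).
For λ=-5: (A-λI) row 1 is [-14, -21], so an eigenvector is (-3, 2).
General solution: C_1e^(2t)(1,-1) + C_2e^(-5t)(-3,2).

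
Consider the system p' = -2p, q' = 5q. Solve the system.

p(t) = -K_2e^(-2t), q(t) = K_1e^(5t)

Coefficient matrix A = [[-2, 0], [0, 5]].
Characteristic polynomial det(A - λI) = λ^2 - 3λ - 10 = 0.
Eigenvalues λ = 5, -2.
For λ=5: (A-λI) row 1 is [-7, 0], so an eigenvector is (0, 1).
For λ=-2: (A-λI) row 2 is [0, 7], so an eigenvector is (-1, 0).
General solution: K_1e^(5t)(0,1) + K_2e^(-2t)(-1,0).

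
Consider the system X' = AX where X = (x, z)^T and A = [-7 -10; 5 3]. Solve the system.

x(t) = -C_1e^(-2t)sin(5t) - C_1e^(-2t)cos(5t) - C_2e^(-2t)sin(5t) + C_2e^(-2t)cos(5t), z(t) = C_1e^(-2t)cos(5t) + C_2e^(-2t)sin(5t)

Coefficient matrix A = [[-7, -10], [5, 3]].
Characteristic polynomial det(A - λI) = λ^2 + 4λ + 29 = 0.
Eigenvalues λ = -2 ± 5i (complex conjugate pair).
For λ=-2+5i: an eigenvector is (-1,1) - i(-1,0) = (-1 + i, 1).
A real fundamental pair from Re and Im of e^((-2+5i)t)v: X_1 = e^(-2t)(cos(5t)·(-1,1) + sin(5t)·(-1,0)), X_2 = e^(-2t)(sin(5t)·(-1,1) - cos(5t)·(-1,0)).
General solution: C_1X_1 + C_2X_2.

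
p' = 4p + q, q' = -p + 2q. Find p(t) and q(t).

p(t) = c_1e^(3t) + c_2te^(3t) + c_2e^(3t), q(t) = -c_1e^(3t) - c_2te^(3t)

Coefficient matrix A = [[4, 1], [-1, 2]].
Characteristic polynomial det(A - λI) = λ^2 - 6λ + 9 = 0.
Single eigenvalue λ = 3 with algebraic multiplicity 2.
Eigenvector v = (1,-1); generalized eigenvector w with (A-λI)w=v is (1,0).
General solution: e^(3t)[c_1·v + c_2·(t·v + w)].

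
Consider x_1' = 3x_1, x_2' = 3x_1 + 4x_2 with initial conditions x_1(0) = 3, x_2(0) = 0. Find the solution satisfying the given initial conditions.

x_1(t) = 3e^(3t), x_2(t) = 9e^(4t) - 9e^(3t)

Coefficient matrix A = [[3, 0], [3, 4]].
Characteristic polynomial det(A - λI) = λ^2 - 7λ + 12 = 0.
Eigenvalues λ = 3, 4.
For λ=3: (A-λI) row 2 is [3, 1], so an eigenvector is (1, -3).
For λ=4: (A-λI) row 1 is [-1, 0], so an eigenvector is (0, 1).
General solution: K_1e^(3t)(1,-3) + K_2e^(4t)(0,1).
Applying x_1(0)=3, x_2(0)=0 gives K_1=3, K_2=9.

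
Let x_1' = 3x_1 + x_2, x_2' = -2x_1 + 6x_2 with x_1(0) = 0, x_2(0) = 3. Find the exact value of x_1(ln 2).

48

A = [[3,1],[-2,6]]; eigenvalues λ = 4, 5.
Eigenvectors: (-1,-1) for λ=4, (-1,-2) for λ=5.
From the initial condition, c_1 = 3, c_2 = -3.
x_1(ln 2) = (3)(2^4)(-1) + (-3)(2^5)(-1) = 48.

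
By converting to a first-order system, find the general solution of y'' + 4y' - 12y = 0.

y(t) = K_1e^(2t) + K_2e^(-6t)

Let x_1 = y, x_2 = y'. Then x_1' = x_2 and x_2' = 12x_1 - 4x_2.
A = [[0,1],[12,-4]]; det(A-λI) = λ^2 + 4λ - 12.
Eigenvalues λ = 2, -6 with eigenvectors (1,2), (1,-6).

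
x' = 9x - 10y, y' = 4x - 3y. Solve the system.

x(t) = K_1e^(3t)sin(2t) + 2K_1e^(3t)cos(2t) + 2K_2e^(3t)sin(2t) - K_2e^(3t)cos(2t), y(t) = K_1e^(3t)sin(2t) + K_1e^(3t)cos(2t) + K_2e^(3t)sin(2t) - K_2e^(3t)cos(2t)

Coefficient matrix A = [[9, -10], [4, -3]].
Characteristic polynomial det(A - λI) = λ^2 - 6λ + 13 = 0.
Eigenvalues λ = 3 ± 2i (complex conjugate pair).
For λ=3+2i: an eigenvector is (2,1) - i(1,1) = (2 - i, 1 - i).
A real fundamental pair from Re and Im of e^((3+2i)t)v: X_1 = e^(3t)(cos(2t)·(2,1) + sin(2t)·(1,1)), X_2 = e^(3t)(sin(2t)·(2,1) - cos(2t)·(1,1)).
General solution: K_1X_1 + K_2X_2.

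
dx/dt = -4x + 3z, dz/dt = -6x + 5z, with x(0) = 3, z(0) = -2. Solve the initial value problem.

x(t) = -5e^(2t) + 8e^(-t), z(t) = -10e^(2t) + 8e^(-t)

Coefficient matrix A = [[-4, 3], [-6, 5]].
Characteristic polynomial det(A - λI) = λ^2 - λ - 2 = 0.
Eigenvalues λ = 2, -1.
For λ=2: (A-λI) row 1 is [-6, 3], so an eigenvector is (1, 2).
For λ=-1: (A-λI) row 1 is [-3, 3], so an eigenvector is (1, 1).
General solution: K_1e^(2t)(1,2) + K_2e^(-t)(1,1).
Applying x(0)=3, z(0)=-2 gives K_1=-5, K_2=8.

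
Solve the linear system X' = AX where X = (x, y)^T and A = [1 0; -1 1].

x(t) = -c_2e^(t), y(t) = c_1e^(t) + c_2te^(t) + 3c_2e^(t)

Coefficient matrix A = [[1, 0], [-1, 1]].
Characteristic polynomial det(A - λI) = λ^2 - 2λ + 1 = 0.
Single eigenvalue λ = 1 with algebraic multiplicity 2.
Eigenvector v = (0,1); generalized eigenvector w with (A-λI)w=v is (-1,3).
General solution: e^(t)[c_1·v + c_2·(t·v + w)].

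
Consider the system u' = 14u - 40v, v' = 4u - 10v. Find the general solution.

u(t) = c_1e^(2t)sin(4t) - 3c_1e^(2t)cos(4t) - 3c_2e^(2t)sin(4t) - c_2e^(2t)cos(4t), v(t) = -c_1e^(2t)cos(4t) - c_2e^(2t)sin(4t)

Coefficient matrix A = [[14, -40], [4, -10]].
Characteristic polynomial det(A - λI) = λ^2 - 4λ + 20 = 0.
Eigenvalues λ = 2 ± 4i (complex conjugate pair).
For λ=2+4i: an eigenvector is (-3,-1) - i(1,0) = (-3 - i, -1).
A real fundamental pair from Re and Im of e^((2+4i)t)v: X_1 = e^(2t)(cos(4t)·(-3,-1) + sin(4t)·(1,0)), X_2 = e^(2t)(sin(4t)·(-3,-1) - cos(4t)·(1,0)).
General solution: c_1X_1 + c_2X_2.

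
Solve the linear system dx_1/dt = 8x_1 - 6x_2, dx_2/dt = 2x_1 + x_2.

Coefficient matrix A = [[8, -6], [2, 1]].
Characteristic polynomial det(A - λI) = λ^2 - 9λ + 20 = 0.
Eigenvalues λ = 4, 5.
For λ=4: (A-λI) row 1 is [4, -6], so an eigenvector is (-3, -2).
For λ=5: (A-λI) row 1 is [3, -6], so an eigenvector is (2, 1).
General solution: K_1e^(4t)(-3,-2) + K_2e^(5t)(2,1).

x_1(t) = -3K_1e^(4t) + 2K_2e^(5t), x_2(t) = -2K_1e^(4t) + K_2e^(5t)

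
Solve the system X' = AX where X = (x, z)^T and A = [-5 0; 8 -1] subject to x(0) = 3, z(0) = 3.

Coefficient matrix A = [[-5, 0], [8, -1]].
Characteristic polynomial det(A - λI) = λ^2 + 6λ + 5 = 0.
Eigenvalues λ = -5, -1.
For λ=-5: (A-λI) row 2 is [8, 4], so an eigenvector is (-1, 2).
For λ=-1: (A-λI) row 1 is [-4, 0], so an eigenvector is (0, 1).
General solution: c_1e^(-5t)(-1,2) + c_2e^(-t)(0,1).
Applying x(0)=3, z(0)=3 gives c_1=-3, c_2=9.

x(t) = 3e^(-5t), z(t) = 9e^(-t) - 6e^(-5t)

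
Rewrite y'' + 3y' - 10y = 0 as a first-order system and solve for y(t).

y(t) = C_1e^(2t) + C_2e^(-5t)

Let x_1 = y, x_2 = y'. Then x_1' = x_2 and x_2' = 10x_1 - 3x_2.
A = [[0,1],[10,-3]]; det(A-λI) = λ^2 + 3λ - 10.
Eigenvalues λ = 2, -5 with eigenvectors (1,2), (1,-5).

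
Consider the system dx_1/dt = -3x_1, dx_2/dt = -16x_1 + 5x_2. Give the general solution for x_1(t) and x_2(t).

x_1(t) = -K_2e^(-3t), x_2(t) = K_1e^(5t) - 2K_2e^(-3t)

Coefficient matrix A = [[-3, 0], [-16, 5]].
Characteristic polynomial det(A - λI) = λ^2 - 2λ - 15 = 0.
Eigenvalues λ = 5, -3.
For λ=5: (A-λI) row 1 is [-8, 0], so an eigenvector is (0, 1).
For λ=-3: (A-λI) row 2 is [-16, 8], so an eigenvector is (-1, -2).
General solution: K_1e^(5t)(0,1) + K_2e^(-3t)(-1,-2).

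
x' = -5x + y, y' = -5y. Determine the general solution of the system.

Coefficient matrix A = [[-5, 1], [0, -5]].
Characteristic polynomial det(A - λI) = λ^2 + 10λ + 25 = 0.
Single eigenvalue λ = -5 with algebraic multiplicity 2.
Eigenvector v = (1,0); generalized eigenvector w with (A-λI)w=v is (3,1).
General solution: e^(-5t)[C_1·v + C_2·(t·v + w)].

x(t) = C_1e^(-5t) + C_2te^(-5t) + 3C_2e^(-5t), y(t) = C_2e^(-5t)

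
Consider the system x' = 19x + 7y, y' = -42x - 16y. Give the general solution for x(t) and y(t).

Coefficient matrix A = [[19, 7], [-42, -16]].
Characteristic polynomial det(A - λI) = λ^2 - 3λ - 10 = 0.
Eigenvalues λ = 5, -2.
For λ=5: (A-λI) row 1 is [14, 7], so an eigenvector is (1, -2).
For λ=-2: (A-λI) row 1 is [21, 7], so an eigenvector is (1, -3).
General solution: K_1e^(5t)(1,-2) + K_2e^(-2t)(1,-3).

x(t) = K_1e^(5t) + K_2e^(-2t), y(t) = -2K_1e^(5t) - 3K_2e^(-2t)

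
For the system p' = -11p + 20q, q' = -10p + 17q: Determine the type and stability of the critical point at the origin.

unstable spiral

A = [[-11,20],[-10,17]]; det(A-λI) = λ^2 - 6λ + 13.
λ = 3 ± 2i: positive real part.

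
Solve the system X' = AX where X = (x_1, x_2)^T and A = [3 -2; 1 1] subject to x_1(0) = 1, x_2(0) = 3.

x_1(t) = -5e^(2t)sin(t) + e^(2t)cos(t), x_2(t) = -2e^(2t)sin(t) + 3e^(2t)cos(t)

Coefficient matrix A = [[3, -2], [1, 1]].
Characteristic polynomial det(A - λI) = λ^2 - 4λ + 5 = 0.
Eigenvalues λ = 2 ± i (complex conjugate pair).
For λ=2+i: an eigenvector is (-1,-1) - i(1,0) = (-1 - i, -1).
A real fundamental pair from Re and Im of e^((2+i)t)v: X_1 = e^(2t)(cos(t)·(-1,-1) + sin(t)·(1,0)), X_2 = e^(2t)(sin(t)·(-1,-1) - cos(t)·(1,0)).
General solution: c_1X_1 + c_2X_2.
Applying x_1(0)=1, x_2(0)=3 gives c_1=-3, c_2=2.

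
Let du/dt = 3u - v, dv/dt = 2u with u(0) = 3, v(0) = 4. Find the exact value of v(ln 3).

24

A = [[3,-1],[2,0]]; eigenvalues λ = 1, 2.
Eigenvectors: (-1,-2) for λ=1, (1,1) for λ=2.
From the initial condition, c_1 = -1, c_2 = 2.
v(ln 3) = (-1)(3^1)(-2) + (2)(3^2)(1) = 24.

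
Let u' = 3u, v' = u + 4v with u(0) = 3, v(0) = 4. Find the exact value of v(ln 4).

1600

A = [[3,0],[1,4]]; eigenvalues λ = 3, 4.
Eigenvectors: (1,-1) for λ=3, (0,-1) for λ=4.
From the initial condition, c_1 = 3, c_2 = -7.
v(ln 4) = (3)(4^3)(-1) + (-7)(4^4)(-1) = 1600.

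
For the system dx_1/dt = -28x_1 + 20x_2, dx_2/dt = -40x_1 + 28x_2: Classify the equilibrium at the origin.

A = [[-28,20],[-40,28]]; det(A-λI) = λ^2 + 16.
λ = 0 ± 4i: zero real part.

center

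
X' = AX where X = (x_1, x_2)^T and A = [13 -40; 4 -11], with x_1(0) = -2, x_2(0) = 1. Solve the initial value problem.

Coefficient matrix A = [[13, -40], [4, -11]].
Characteristic polynomial det(A - λI) = λ^2 - 2λ + 17 = 0.
Eigenvalues λ = 1 ± 4i (complex conjugate pair).
For λ=1+4i: an eigenvector is (1,0) - i(3,1) = (1 - 3i, 0 - i).
A real fundamental pair from Re and Im of e^((1+4i)t)v: X_1 = e^(t)(cos(4t)·(1,0) + sin(4t)·(3,1)), X_2 = e^(t)(sin(4t)·(1,0) - cos(4t)·(3,1)).
General solution: K_1X_1 + K_2X_2.
Applying x_1(0)=-2, x_2(0)=1 gives K_1=-5, K_2=-1.

x_1(t) = -16e^(t)sin(4t) - 2e^(t)cos(4t), x_2(t) = -5e^(t)sin(4t) + e^(t)cos(4t)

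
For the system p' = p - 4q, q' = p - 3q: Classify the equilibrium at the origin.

stable improper node

A = [[1,-4],[1,-3]]; det(A-λI) = λ^2 + 2λ + 1.
repeated λ = -1 with a single eigenvector.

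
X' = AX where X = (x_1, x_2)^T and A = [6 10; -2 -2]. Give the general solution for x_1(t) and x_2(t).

Coefficient matrix A = [[6, 10], [-2, -2]].
Characteristic polynomial det(A - λI) = λ^2 - 4λ + 8 = 0.
Eigenvalues λ = 2 ± 2i (complex conjugate pair).
For λ=2+2i: an eigenvector is (-2,1) - i(1,0) = (-2 - i, 1).
A real fundamental pair from Re and Im of e^((2+2i)t)v: X_1 = e^(2t)(cos(2t)·(-2,1) + sin(2t)·(1,0)), X_2 = e^(2t)(sin(2t)·(-2,1) - cos(2t)·(1,0)).
General solution: c_1X_1 + c_2X_2.

x_1(t) = c_1e^(2t)sin(2t) - 2c_1e^(2t)cos(2t) - 2c_2e^(2t)sin(2t) - c_2e^(2t)cos(2t), x_2(t) = c_1e^(2t)cos(2t) + c_2e^(2t)sin(2t)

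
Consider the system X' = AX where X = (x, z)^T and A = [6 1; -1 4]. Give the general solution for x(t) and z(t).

Coefficient matrix A = [[6, 1], [-1, 4]].
Characteristic polynomial det(A - λI) = λ^2 - 10λ + 25 = 0.
Single eigenvalue λ = 5 with algebraic multiplicity 2.
Eigenvector v = (-1,1); generalized eigenvector w with (A-λI)w=v is (2,-3).
General solution: e^(5t)[K_1·v + K_2·(t·v + w)].

x(t) = -K_1e^(5t) - K_2te^(5t) + 2K_2e^(5t), z(t) = K_1e^(5t) + K_2te^(5t) - 3K_2e^(5t)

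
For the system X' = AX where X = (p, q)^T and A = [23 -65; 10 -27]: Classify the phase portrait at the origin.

stable spiral

A = [[23,-65],[10,-27]]; det(A-λI) = λ^2 + 4λ + 29.
λ = -2 ± 5i: negative real part.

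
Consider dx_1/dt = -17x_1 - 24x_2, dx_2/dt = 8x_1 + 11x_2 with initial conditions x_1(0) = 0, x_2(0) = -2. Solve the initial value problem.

Coefficient matrix A = [[-17, -24], [8, 11]].
Characteristic polynomial det(A - λI) = λ^2 + 6λ + 5 = 0.
Eigenvalues λ = -5, -1.
For λ=-5: (A-λI) row 1 is [-12, -24], so an eigenvector is (2, -1).
For λ=-1: (A-λI) row 1 is [-16, -24], so an eigenvector is (3, -2).
General solution: c_1e^(-5t)(2,-1) + c_2e^(-t)(3,-2).
Applying x_1(0)=0, x_2(0)=-2 gives c_1=-6, c_2=4.

x_1(t) = 12e^(-t) - 12e^(-5t), x_2(t) = -8e^(-t) + 6e^(-5t)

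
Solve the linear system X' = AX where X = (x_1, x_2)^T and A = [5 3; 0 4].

Coefficient matrix A = [[5, 3], [0, 4]].
Characteristic polynomial det(A - λI) = λ^2 - 9λ + 20 = 0.
Eigenvalues λ = 4, 5.
For λ=4: (A-λI) row 1 is [1, 3], so an eigenvector is (-3, 1).
For λ=5: (A-λI) row 1 is [0, 3], so an eigenvector is (1, 0).
General solution: c_1e^(4t)(-3,1) + c_2e^(5t)(1,0).

x_1(t) = -3c_1e^(4t) + c_2e^(5t), x_2(t) = c_1e^(4t)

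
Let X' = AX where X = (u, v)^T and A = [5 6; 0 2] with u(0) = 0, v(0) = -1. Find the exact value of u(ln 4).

A = [[5,6],[0,2]]; eigenvalues λ = 5, 2.
Eigenvectors: (1,0) for λ=5, (-2,1) for λ=2.
From the initial condition, c_1 = -2, c_2 = -1.
u(ln 4) = (-2)(4^5)(1) + (-1)(4^2)(-2) = -2016.

-2016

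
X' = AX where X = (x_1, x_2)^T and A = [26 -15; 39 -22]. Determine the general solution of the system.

x_1(t) = 2c_1e^(2t)sin(3t) - c_1e^(2t)cos(3t) - c_2e^(2t)sin(3t) - 2c_2e^(2t)cos(3t), x_2(t) = 3c_1e^(2t)sin(3t) - 2c_1e^(2t)cos(3t) - 2c_2e^(2t)sin(3t) - 3c_2e^(2t)cos(3t)

Coefficient matrix A = [[26, -15], [39, -22]].
Characteristic polynomial det(A - λI) = λ^2 - 4λ + 13 = 0.
Eigenvalues λ = 2 ± 3i (complex conjugate pair).
For λ=2+3i: an eigenvector is (-1,-2) - i(2,3) = (-1 - 2i, -2 - 3i).
A real fundamental pair from Re and Im of e^((2+3i)t)v: X_1 = e^(2t)(cos(3t)·(-1,-2) + sin(3t)·(2,3)), X_2 = e^(2t)(sin(3t)·(-1,-2) - cos(3t)·(2,3)).
General solution: c_1X_1 + c_2X_2.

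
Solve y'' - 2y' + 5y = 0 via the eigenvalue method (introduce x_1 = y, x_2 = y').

y(t) = c_1e^(t)cos(2t) + c_2e^(t)sin(2t)

Let x_1 = y, x_2 = y'. Then x_1' = x_2 and x_2' = -5x_1 + 2x_2.
A = [[0,1],[-5,2]]; det(A-λI) = λ^2 - 2λ + 5.
Eigenvalues λ = 1 ± 2i.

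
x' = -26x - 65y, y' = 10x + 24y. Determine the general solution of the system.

x(t) = -2c_1e^(-t)sin(5t) + 3c_1e^(-t)cos(5t) + 3c_2e^(-t)sin(5t) + 2c_2e^(-t)cos(5t), y(t) = c_1e^(-t)sin(5t) - c_1e^(-t)cos(5t) - c_2e^(-t)sin(5t) - c_2e^(-t)cos(5t)

Coefficient matrix A = [[-26, -65], [10, 24]].
Characteristic polynomial det(A - λI) = λ^2 + 2λ + 26 = 0.
Eigenvalues λ = -1 ± 5i (complex conjugate pair).
For λ=-1+5i: an eigenvector is (3,-1) - i(-2,1) = (3 + 2i, -1 - i).
A real fundamental pair from Re and Im of e^((-1+5i)t)v: X_1 = e^(-t)(cos(5t)·(3,-1) + sin(5t)·(-2,1)), X_2 = e^(-t)(sin(5t)·(3,-1) - cos(5t)·(-2,1)).
General solution: c_1X_1 + c_2X_2.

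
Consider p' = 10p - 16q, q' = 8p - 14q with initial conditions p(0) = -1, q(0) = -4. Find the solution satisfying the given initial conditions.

Coefficient matrix A = [[10, -16], [8, -14]].
Characteristic polynomial det(A - λI) = λ^2 + 4λ - 12 = 0.
Eigenvalues λ = -6, 2.
For λ=-6: (A-λI) row 1 is [16, -16], so an eigenvector is (-1, -1).
For λ=2: (A-λI) row 1 is [8, -16], so an eigenvector is (-2, -1).
General solution: c_1e^(-6t)(-1,-1) + c_2e^(2t)(-2,-1).
Applying p(0)=-1, q(0)=-4 gives c_1=7, c_2=-3.

p(t) = 6e^(2t) - 7e^(-6t), q(t) = 3e^(2t) - 7e^(-6t)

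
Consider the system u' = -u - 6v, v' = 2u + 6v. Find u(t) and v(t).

Coefficient matrix A = [[-1, -6], [2, 6]].
Characteristic polynomial det(A - λI) = λ^2 - 5λ + 6 = 0.
Eigenvalues λ = 2, 3.
For λ=2: (A-λI) row 1 is [-3, -6], so an eigenvector is (-2, 1).
For λ=3: (A-λI) row 1 is [-4, -6], so an eigenvector is (3, -2).
General solution: c_1e^(2t)(-2,1) + c_2e^(3t)(3,-2).

u(t) = -2c_1e^(2t) + 3c_2e^(3t), v(t) = c_1e^(2t) - 2c_2e^(3t)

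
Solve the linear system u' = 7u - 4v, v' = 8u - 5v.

u(t) = -c_1e^(3t) + c_2e^(-t), v(t) = -c_1e^(3t) + 2c_2e^(-t)

Coefficient matrix A = [[7, -4], [8, -5]].
Characteristic polynomial det(A - λI) = λ^2 - 2λ - 3 = 0.
Eigenvalues λ = 3, -1.
For λ=3: (A-λI) row 1 is [4, -4], so an eigenvector is (-1, -1).
For λ=-1: (A-λI) row 1 is [8, -4], so an eigenvector is (1, 2).
General solution: c_1e^(3t)(-1,-1) + c_2e^(-t)(1,2).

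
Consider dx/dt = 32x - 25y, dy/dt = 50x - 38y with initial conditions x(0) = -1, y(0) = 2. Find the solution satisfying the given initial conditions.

x(t) = -17e^(-3t)sin(5t) - e^(-3t)cos(5t), y(t) = -24e^(-3t)sin(5t) + 2e^(-3t)cos(5t)

Coefficient matrix A = [[32, -25], [50, -38]].
Characteristic polynomial det(A - λI) = λ^2 + 6λ + 34 = 0.
Eigenvalues λ = -3 ± 5i (complex conjugate pair).
For λ=-3+5i: an eigenvector is (-1,-1) - i(-2,-3) = (-1 + 2i, -1 + 3i).
A real fundamental pair from Re and Im of e^((-3+5i)t)v: X_1 = e^(-3t)(cos(5t)·(-1,-1) + sin(5t)·(-2,-3)), X_2 = e^(-3t)(sin(5t)·(-1,-1) - cos(5t)·(-2,-3)).
General solution: C_1X_1 + C_2X_2.
Applying x(0)=-1, y(0)=2 gives C_1=7, C_2=3.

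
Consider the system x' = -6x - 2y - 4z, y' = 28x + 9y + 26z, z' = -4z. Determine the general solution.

x(t) = C_1e^(2t) + 2C_3e^(t), y(t) = -4C_1e^(2t) - 2C_2e^(-4t) - 7C_3e^(t), z(t) = C_2e^(-4t)

Coefficient matrix A = [[-6, -2, -4], [28, 9, 26], [0, 0, -4]].
det(A - λI) = 0 gives eigenvalues λ = 2, -4, 1.
For λ=2: eigenvector (1,-4,0).
For λ=-4: eigenvector (0,-2,1).
For λ=1: eigenvector (2,-7,0).
General solution: C_1e^(2t)(1,-4,0) + C_2e^(-4t)(0,-2,1) + C_3e^(t)(2,-7,0).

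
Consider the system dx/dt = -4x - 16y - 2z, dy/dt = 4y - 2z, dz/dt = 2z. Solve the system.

x(t) = -2C_1e^(4t) + C_2e^(-4t) - 3C_3e^(2t), y(t) = C_1e^(4t) + C_3e^(2t), z(t) = C_3e^(2t)

Coefficient matrix A = [[-4, -16, -2], [0, 4, -2], [0, 0, 2]].
det(A - λI) = 0 gives eigenvalues λ = 4, -4, 2.
For λ=4: eigenvector (-2,1,0).
For λ=-4: eigenvector (1,0,0).
For λ=2: eigenvector (-3,1,1).
General solution: C_1e^(4t)(-2,1,0) + C_2e^(-4t)(1,0,0) + C_3e^(2t)(-3,1,1).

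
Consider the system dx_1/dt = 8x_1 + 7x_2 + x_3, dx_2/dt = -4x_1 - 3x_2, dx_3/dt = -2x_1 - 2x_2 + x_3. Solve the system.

x_1(t) = 5C_1e^(2t) + 3C_2e^(3t) - C_3e^(t), x_2(t) = -4C_1e^(2t) - 2C_2e^(3t) + C_3e^(t), x_3(t) = -2C_1e^(2t) - C_2e^(3t)

Coefficient matrix A = [[8, 7, 1], [-4, -3, 0], [-2, -2, 1]].
det(A - λI) = 0 gives eigenvalues λ = 2, 3, 1.
For λ=2: eigenvector (5,-4,-2).
For λ=3: eigenvector (3,-2,-1).
For λ=1: eigenvector (-1,1,0).
General solution: C_1e^(2t)(5,-4,-2) + C_2e^(3t)(3,-2,-1) + C_3e^(t)(-1,1,0).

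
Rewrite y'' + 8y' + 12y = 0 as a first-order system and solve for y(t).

Let x_1 = y, x_2 = y'. Then x_1' = x_2 and x_2' = -12x_1 - 8x_2.
A = [[0,1],[-12,-8]]; det(A-λI) = λ^2 + 8λ + 12.
Eigenvalues λ = -6, -2 with eigenvectors (1,-6), (1,-2).

y(t) = C_1e^(-6t) + C_2e^(-2t)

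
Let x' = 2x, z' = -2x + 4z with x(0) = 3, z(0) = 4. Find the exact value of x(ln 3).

A = [[2,0],[-2,4]]; eigenvalues λ = 2, 4.
Eigenvectors: (-1,-1) for λ=2, (0,1) for λ=4.
From the initial condition, c_1 = -3, c_2 = 1.
x(ln 3) = (-3)(3^2)(-1) + (1)(3^4)(0) = 27.

27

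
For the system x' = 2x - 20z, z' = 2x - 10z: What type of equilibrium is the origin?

stable spiral

A = [[2,-20],[2,-10]]; det(A-λI) = λ^2 + 8λ + 20.
λ = -4 ± 2i: negative real part.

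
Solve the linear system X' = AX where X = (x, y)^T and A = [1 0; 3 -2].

Coefficient matrix A = [[1, 0], [3, -2]].
Characteristic polynomial det(A - λI) = λ^2 + λ - 2 = 0.
Eigenvalues λ = -2, 1.
For λ=-2: (A-λI) row 1 is [3, 0], so an eigenvector is (0, -1).
For λ=1: (A-λI) row 2 is [3, -3], so an eigenvector is (1, 1).
General solution: K_1e^(-2t)(0,-1) + K_2e^(t)(1,1).

x(t) = K_2e^(t), y(t) = -K_1e^(-2t) + K_2e^(t)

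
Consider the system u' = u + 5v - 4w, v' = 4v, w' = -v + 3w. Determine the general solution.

u(t) = K_1e^(t) + 3K_2e^(4t) - 2K_3e^(3t), v(t) = K_2e^(4t), w(t) = -K_2e^(4t) + K_3e^(3t)

Coefficient matrix A = [[1, 5, -4], [0, 4, 0], [0, -1, 3]].
det(A - λI) = 0 gives eigenvalues λ = 1, 4, 3.
For λ=1: eigenvector (1,0,0).
For λ=4: eigenvector (3,1,-1).
For λ=3: eigenvector (-2,0,1).
General solution: K_1e^(t)(1,0,0) + K_2e^(4t)(3,1,-1) + K_3e^(3t)(-2,0,1).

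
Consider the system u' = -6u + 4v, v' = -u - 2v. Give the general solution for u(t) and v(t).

u(t) = -2c_1e^(-4t) - 2c_2te^(-4t) - 3c_2e^(-4t), v(t) = -c_1e^(-4t) - c_2te^(-4t) - 2c_2e^(-4t)

Coefficient matrix A = [[-6, 4], [-1, -2]].
Characteristic polynomial det(A - λI) = λ^2 + 8λ + 16 = 0.
Single eigenvalue λ = -4 with algebraic multiplicity 2.
Eigenvector v = (-2,-1); generalized eigenvector w with (A-λI)w=v is (-3,-2).
General solution: e^(-4t)[c_1·v + c_2·(t·v + w)].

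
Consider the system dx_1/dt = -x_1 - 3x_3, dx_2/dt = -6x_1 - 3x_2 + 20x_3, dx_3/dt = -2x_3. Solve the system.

Coefficient matrix A = [[-1, 0, -3], [-6, -3, 20], [0, 0, -2]].
det(A - λI) = 0 gives eigenvalues λ = -3, -1, -2.
For λ=-3: eigenvector (0,1,0).
For λ=-1: eigenvector (1,-3,0).
For λ=-2: eigenvector (3,2,1).
General solution: C_1e^(-3t)(0,1,0) + C_2e^(-t)(1,-3,0) + C_3e^(-2t)(3,2,1).

x_1(t) = C_2e^(-t) + 3C_3e^(-2t), x_2(t) = C_1e^(-3t) - 3C_2e^(-t) + 2C_3e^(-2t), x_3(t) = C_3e^(-2t)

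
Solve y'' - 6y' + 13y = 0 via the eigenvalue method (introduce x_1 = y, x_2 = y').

Let x_1 = y, x_2 = y'. Then x_1' = x_2 and x_2' = -13x_1 + 6x_2.
A = [[0,1],[-13,6]]; det(A-λI) = λ^2 - 6λ + 13.
Eigenvalues λ = 3 ± 2i.

y(t) = K_1e^(3t)cos(2t) + K_2e^(3t)sin(2t)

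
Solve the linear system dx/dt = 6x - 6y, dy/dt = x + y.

x(t) = 2C_1e^(3t) + 3C_2e^(4t), y(t) = C_1e^(3t) + C_2e^(4t)

Coefficient matrix A = [[6, -6], [1, 1]].
Characteristic polynomial det(A - λI) = λ^2 - 7λ + 12 = 0.
Eigenvalues λ = 3, 4.
For λ=3: (A-λI) row 1 is [3, -6], so an eigenvector is (2, 1).
For λ=4: (A-λI) row 1 is [2, -6], so an eigenvector is (3, 1).
General solution: C_1e^(3t)(2,1) + C_2e^(4t)(3,1).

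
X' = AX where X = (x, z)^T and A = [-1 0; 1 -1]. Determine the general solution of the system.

x(t) = -C_2e^(-t), z(t) = -C_1e^(-t) - C_2te^(-t) + 3C_2e^(-t)

Coefficient matrix A = [[-1, 0], [1, -1]].
Characteristic polynomial det(A - λI) = λ^2 + 2λ + 1 = 0.
Single eigenvalue λ = -1 with algebraic multiplicity 2.
Eigenvector v = (0,-1); generalized eigenvector w with (A-λI)w=v is (-1,3).
General solution: e^(-t)[C_1·v + C_2·(t·v + w)].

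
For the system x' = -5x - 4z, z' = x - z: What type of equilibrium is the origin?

A = [[-5,-4],[1,-1]]; det(A-λI) = λ^2 + 6λ + 9.
repeated λ = -3 with a single eigenvector.

stable improper node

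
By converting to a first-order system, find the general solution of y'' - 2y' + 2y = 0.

Let x_1 = y, x_2 = y'. Then x_1' = x_2 and x_2' = -2x_1 + 2x_2.
A = [[0,1],[-2,2]]; det(A-λI) = λ^2 - 2λ + 2.
Eigenvalues λ = 1 ± i.

y(t) = C_1e^(t)cos(t) + C_2e^(t)sin(t)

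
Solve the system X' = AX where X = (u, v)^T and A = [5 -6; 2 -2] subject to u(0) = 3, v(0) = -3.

Coefficient matrix A = [[5, -6], [2, -2]].
Characteristic polynomial det(A - λI) = λ^2 - 3λ + 2 = 0.
Eigenvalues λ = 1, 2.
For λ=1: (A-λI) row 1 is [4, -6], so an eigenvector is (-3, -2).
For λ=2: (A-λI) row 1 is [3, -6], so an eigenvector is (-2, -1).
General solution: C_1e^(t)(-3,-2) + C_2e^(2t)(-2,-1).
Applying u(0)=3, v(0)=-3 gives C_1=9, C_2=-15.

u(t) = 30e^(2t) - 27e^(t), v(t) = 15e^(2t) - 18e^(t)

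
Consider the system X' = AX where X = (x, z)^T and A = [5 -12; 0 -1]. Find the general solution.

x(t) = -c_1e^(5t) - 2c_2e^(-t), z(t) = -c_2e^(-t)

Coefficient matrix A = [[5, -12], [0, -1]].
Characteristic polynomial det(A - λI) = λ^2 - 4λ - 5 = 0.
Eigenvalues λ = 5, -1.
For λ=5: (A-λI) row 1 is [0, -12], so an eigenvector is (-1, 0).
For λ=-1: (A-λI) row 1 is [6, -12], so an eigenvector is (-2, -1).
General solution: c_1e^(5t)(-1,0) + c_2e^(-t)(-2,-1).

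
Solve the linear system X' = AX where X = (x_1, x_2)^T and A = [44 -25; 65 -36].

x_1(t) = c_1e^(4t)sin(5t) + 2c_1e^(4t)cos(5t) + 2c_2e^(4t)sin(5t) - c_2e^(4t)cos(5t), x_2(t) = 2c_1e^(4t)sin(5t) + 3c_1e^(4t)cos(5t) + 3c_2e^(4t)sin(5t) - 2c_2e^(4t)cos(5t)

Coefficient matrix A = [[44, -25], [65, -36]].
Characteristic polynomial det(A - λI) = λ^2 - 8λ + 41 = 0.
Eigenvalues λ = 4 ± 5i (complex conjugate pair).
For λ=4+5i: an eigenvector is (2,3) - i(1,2) = (2 - i, 3 - 2i).
A real fundamental pair from Re and Im of e^((4+5i)t)v: X_1 = e^(4t)(cos(5t)·(2,3) + sin(5t)·(1,2)), X_2 = e^(4t)(sin(5t)·(2,3) - cos(5t)·(1,2)).
General solution: c_1X_1 + c_2X_2.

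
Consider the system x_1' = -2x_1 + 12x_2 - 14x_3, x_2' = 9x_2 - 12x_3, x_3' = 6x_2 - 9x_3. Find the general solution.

x_1(t) = C_1e^(-2t) + 2C_2e^(3t) + 2C_3e^(-3t), x_2(t) = 2C_2e^(3t) + C_3e^(-3t), x_3(t) = C_2e^(3t) + C_3e^(-3t)

Coefficient matrix A = [[-2, 12, -14], [0, 9, -12], [0, 6, -9]].
det(A - λI) = 0 gives eigenvalues λ = -2, 3, -3.
For λ=-2: eigenvector (1,0,0).
For λ=3: eigenvector (2,2,1).
For λ=-3: eigenvector (2,1,1).
General solution: C_1e^(-2t)(1,0,0) + C_2e^(3t)(2,2,1) + C_3e^(-3t)(2,1,1).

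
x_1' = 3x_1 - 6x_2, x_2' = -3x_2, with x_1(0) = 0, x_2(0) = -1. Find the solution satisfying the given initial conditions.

x_1(t) = e^(3t) - e^(-3t), x_2(t) = -e^(-3t)

Coefficient matrix A = [[3, -6], [0, -3]].
Characteristic polynomial det(A - λI) = λ^2 - 9 = 0.
Eigenvalues λ = -3, 3.
For λ=-3: (A-λI) row 1 is [6, -6], so an eigenvector is (-1, -1).
For λ=3: (A-λI) row 1 is [0, -6], so an eigenvector is (1, 0).
General solution: C_1e^(-3t)(-1,-1) + C_2e^(3t)(1,0).
Applying x_1(0)=0, x_2(0)=-1 gives C_1=1, C_2=1.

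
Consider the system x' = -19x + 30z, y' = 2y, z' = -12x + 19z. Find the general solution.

x(t) = 3c_1e^(t) - 5c_3e^(-t), y(t) = c_2e^(2t), z(t) = 2c_1e^(t) - 3c_3e^(-t)

Coefficient matrix A = [[-19, 0, 30], [0, 2, 0], [-12, 0, 19]].
det(A - λI) = 0 gives eigenvalues λ = 1, 2, -1.
For λ=1: eigenvector (3,0,2).
For λ=2: eigenvector (0,1,0).
For λ=-1: eigenvector (-5,0,-3).
General solution: c_1e^(t)(3,0,2) + c_2e^(2t)(0,1,0) + c_3e^(-t)(-5,0,-3).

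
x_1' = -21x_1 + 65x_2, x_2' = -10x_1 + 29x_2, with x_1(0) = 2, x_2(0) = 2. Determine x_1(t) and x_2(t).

x_1(t) = 16e^(4t)sin(5t) + 2e^(4t)cos(5t), x_2(t) = 6e^(4t)sin(5t) + 2e^(4t)cos(5t)

Coefficient matrix A = [[-21, 65], [-10, 29]].
Characteristic polynomial det(A - λI) = λ^2 - 8λ + 41 = 0.
Eigenvalues λ = 4 ± 5i (complex conjugate pair).
For λ=4+5i: an eigenvector is (-2,-1) - i(-3,-1) = (-2 + 3i, -1 + i).
A real fundamental pair from Re and Im of e^((4+5i)t)v: X_1 = e^(4t)(cos(5t)·(-2,-1) + sin(5t)·(-3,-1)), X_2 = e^(4t)(sin(5t)·(-2,-1) - cos(5t)·(-3,-1)).
General solution: K_1X_1 + K_2X_2.
Applying x_1(0)=2, x_2(0)=2 gives K_1=-4, K_2=-2.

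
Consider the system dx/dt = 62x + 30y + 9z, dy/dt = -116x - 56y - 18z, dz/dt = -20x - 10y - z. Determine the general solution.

Coefficient matrix A = [[62, 30, 9], [-116, -56, -18], [-20, -10, -1]].
det(A - λI) = 0 gives eigenvalues λ = -1, 4, 2.
For λ=-1: eigenvector (-3,6,1).
For λ=4: eigenvector (6,-11,-2).
For λ=2: eigenvector (1,-2,0).
General solution: C_1e^(-t)(-3,6,1) + C_2e^(4t)(6,-11,-2) + C_3e^(2t)(1,-2,0).

x(t) = -3C_1e^(-t) + 6C_2e^(4t) + C_3e^(2t), y(t) = 6C_1e^(-t) - 11C_2e^(4t) - 2C_3e^(2t), z(t) = C_1e^(-t) - 2C_2e^(4t)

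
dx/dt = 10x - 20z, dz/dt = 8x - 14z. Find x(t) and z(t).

x(t) = K_1e^(-2t)sin(4t) + 2K_1e^(-2t)cos(4t) + 2K_2e^(-2t)sin(4t) - K_2e^(-2t)cos(4t), z(t) = K_1e^(-2t)sin(4t) + K_1e^(-2t)cos(4t) + K_2e^(-2t)sin(4t) - K_2e^(-2t)cos(4t)

Coefficient matrix A = [[10, -20], [8, -14]].
Characteristic polynomial det(A - λI) = λ^2 + 4λ + 20 = 0.
Eigenvalues λ = -2 ± 4i (complex conjugate pair).
For λ=-2+4i: an eigenvector is (2,1) - i(1,1) = (2 - i, 1 - i).
A real fundamental pair from Re and Im of e^((-2+4i)t)v: X_1 = e^(-2t)(cos(4t)·(2,1) + sin(4t)·(1,1)), X_2 = e^(-2t)(sin(4t)·(2,1) - cos(4t)·(1,1)).
General solution: K_1X_1 + K_2X_2.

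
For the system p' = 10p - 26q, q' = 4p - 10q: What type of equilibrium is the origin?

A = [[10,-26],[4,-10]]; det(A-λI) = λ^2 + 4.
λ = 0 ± 2i: zero real part.

center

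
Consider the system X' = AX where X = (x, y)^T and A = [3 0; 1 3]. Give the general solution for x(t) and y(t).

Coefficient matrix A = [[3, 0], [1, 3]].
Characteristic polynomial det(A - λI) = λ^2 - 6λ + 9 = 0.
Single eigenvalue λ = 3 with algebraic multiplicity 2.
Eigenvector v = (0,1); generalized eigenvector w with (A-λI)w=v is (1,-1).
General solution: e^(3t)[c_1·v + c_2·(t·v + w)].

x(t) = c_2e^(3t), y(t) = c_1e^(3t) + c_2te^(3t) - c_2e^(3t)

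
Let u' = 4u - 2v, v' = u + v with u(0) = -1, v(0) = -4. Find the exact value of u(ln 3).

99

A = [[4,-2],[1,1]]; eigenvalues λ = 3, 2.
Eigenvectors: (-2,-1) for λ=3, (1,1) for λ=2.
From the initial condition, c_1 = -3, c_2 = -7.
u(ln 3) = (-3)(3^3)(-2) + (-7)(3^2)(1) = 99.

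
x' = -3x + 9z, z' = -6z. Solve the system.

Coefficient matrix A = [[-3, 9], [0, -6]].
Characteristic polynomial det(A - λI) = λ^2 + 9λ + 18 = 0.
Eigenvalues λ = -6, -3.
For λ=-6: (A-λI) row 1 is [3, 9], so an eigenvector is (-3, 1).
For λ=-3: (A-λI) row 1 is [0, 9], so an eigenvector is (1, 0).
General solution: K_1e^(-6t)(-3,1) + K_2e^(-3t)(1,0).

x(t) = -3K_1e^(-6t) + K_2e^(-3t), z(t) = K_1e^(-6t)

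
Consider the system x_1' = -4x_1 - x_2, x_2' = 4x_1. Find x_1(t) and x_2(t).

Coefficient matrix A = [[-4, -1], [4, 0]].
Characteristic polynomial det(A - λI) = λ^2 + 4λ + 4 = 0.
Single eigenvalue λ = -2 with algebraic multiplicity 2.
Eigenvector v = (1,-2); generalized eigenvector w with (A-λI)w=v is (-1,1).
General solution: e^(-2t)[K_1·v + K_2·(t·v + w)].

x_1(t) = K_1e^(-2t) + K_2te^(-2t) - K_2e^(-2t), x_2(t) = -2K_1e^(-2t) - 2K_2te^(-2t) + K_2e^(-2t)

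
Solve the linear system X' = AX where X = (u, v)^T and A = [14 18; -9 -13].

Coefficient matrix A = [[14, 18], [-9, -13]].
Characteristic polynomial det(A - λI) = λ^2 - λ - 20 = 0.
Eigenvalues λ = 5, -4.
For λ=5: (A-λI) row 1 is [9, 18], so an eigenvector is (-2, 1).
For λ=-4: (A-λI) row 1 is [18, 18], so an eigenvector is (1, -1).
General solution: C_1e^(5t)(-2,1) + C_2e^(-4t)(1,-1).

u(t) = -2C_1e^(5t) + C_2e^(-4t), v(t) = C_1e^(5t) - C_2e^(-4t)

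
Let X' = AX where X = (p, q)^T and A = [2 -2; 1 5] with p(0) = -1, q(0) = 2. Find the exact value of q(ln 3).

A = [[2,-2],[1,5]]; eigenvalues λ = 4, 3.
Eigenvectors: (-1,1) for λ=4, (2,-1) for λ=3.
From the initial condition, c_1 = 3, c_2 = 1.
q(ln 3) = (3)(3^4)(1) + (1)(3^3)(-1) = 216.

216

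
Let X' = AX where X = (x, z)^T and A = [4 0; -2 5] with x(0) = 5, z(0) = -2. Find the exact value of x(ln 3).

405

A = [[4,0],[-2,5]]; eigenvalues λ = 5, 4.
Eigenvectors: (0,1) for λ=5, (1,2) for λ=4.
From the initial condition, c_1 = -12, c_2 = 5.
x(ln 3) = (-12)(3^5)(0) + (5)(3^4)(1) = 405.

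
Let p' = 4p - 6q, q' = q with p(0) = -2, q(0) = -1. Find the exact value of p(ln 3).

-6

A = [[4,-6],[0,1]]; eigenvalues λ = 1, 4.
Eigenvectors: (-2,-1) for λ=1, (1,0) for λ=4.
From the initial condition, c_1 = 1, c_2 = 0.
p(ln 3) = (1)(3^1)(-2) + (0)(3^4)(1) = -6.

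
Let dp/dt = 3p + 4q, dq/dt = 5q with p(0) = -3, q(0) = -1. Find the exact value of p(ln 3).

A = [[3,4],[0,5]]; eigenvalues λ = 3, 5.
Eigenvectors: (1,0) for λ=3, (-2,-1) for λ=5.
From the initial condition, c_1 = -1, c_2 = 1.
p(ln 3) = (-1)(3^3)(1) + (1)(3^5)(-2) = -513.

-513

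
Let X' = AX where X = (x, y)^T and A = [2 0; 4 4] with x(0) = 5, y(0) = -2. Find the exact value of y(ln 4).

1888

A = [[2,0],[4,4]]; eigenvalues λ = 4, 2.
Eigenvectors: (0,1) for λ=4, (-1,2) for λ=2.
From the initial condition, c_1 = 8, c_2 = -5.
y(ln 4) = (8)(4^4)(1) + (-5)(4^2)(2) = 1888.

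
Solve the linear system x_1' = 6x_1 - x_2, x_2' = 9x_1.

x_1(t) = C_1e^(3t) + C_2te^(3t), x_2(t) = 3C_1e^(3t) + 3C_2te^(3t) - C_2e^(3t)

Coefficient matrix A = [[6, -1], [9, 0]].
Characteristic polynomial det(A - λI) = λ^2 - 6λ + 9 = 0.
Single eigenvalue λ = 3 with algebraic multiplicity 2.
Eigenvector v = (1,3); generalized eigenvector w with (A-λI)w=v is (0,-1).
General solution: e^(3t)[C_1·v + C_2·(t·v + w)].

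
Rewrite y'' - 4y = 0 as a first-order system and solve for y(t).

Let x_1 = y, x_2 = y'. Then x_1' = x_2 and x_2' = 4x_1.
A = [[0,1],[4,0]]; det(A-λI) = λ^2 - 4.
Eigenvalues λ = 2, -2 with eigenvectors (1,2), (1,-2).

y(t) = K_1e^(2t) + K_2e^(-2t)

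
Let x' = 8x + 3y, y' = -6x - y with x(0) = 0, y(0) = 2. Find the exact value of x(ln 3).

A = [[8,3],[-6,-1]]; eigenvalues λ = 2, 5.
Eigenvectors: (-1,2) for λ=2, (-1,1) for λ=5.
From the initial condition, c_1 = 2, c_2 = -2.
x(ln 3) = (2)(3^2)(-1) + (-2)(3^5)(-1) = 468.

468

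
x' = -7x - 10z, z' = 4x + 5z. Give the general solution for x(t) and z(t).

Coefficient matrix A = [[-7, -10], [4, 5]].
Characteristic polynomial det(A - λI) = λ^2 + 2λ + 5 = 0.
Eigenvalues λ = -1 ± 2i (complex conjugate pair).
For λ=-1+2i: an eigenvector is (1,-1) - i(2,-1) = (1 - 2i, -1 + i).
A real fundamental pair from Re and Im of e^((-1+2i)t)v: X_1 = e^(-t)(cos(2t)·(1,-1) + sin(2t)·(2,-1)), X_2 = e^(-t)(sin(2t)·(1,-1) - cos(2t)·(2,-1)).
General solution: c_1X_1 + c_2X_2.

x(t) = 2c_1e^(-t)sin(2t) + c_1e^(-t)cos(2t) + c_2e^(-t)sin(2t) - 2c_2e^(-t)cos(2t), z(t) = -c_1e^(-t)sin(2t) - c_1e^(-t)cos(2t) - c_2e^(-t)sin(2t) + c_2e^(-t)cos(2t)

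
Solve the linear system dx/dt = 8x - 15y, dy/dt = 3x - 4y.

Coefficient matrix A = [[8, -15], [3, -4]].
Characteristic polynomial det(A - λI) = λ^2 - 4λ + 13 = 0.
Eigenvalues λ = 2 ± 3i (complex conjugate pair).
For λ=2+3i: an eigenvector is (-1,0) - i(-2,-1) = (-1 + 2i, 0 + i).
A real fundamental pair from Re and Im of e^((2+3i)t)v: X_1 = e^(2t)(cos(3t)·(-1,0) + sin(3t)·(-2,-1)), X_2 = e^(2t)(sin(3t)·(-1,0) - cos(3t)·(-2,-1)).
General solution: C_1X_1 + C_2X_2.

x(t) = -2C_1e^(2t)sin(3t) - C_1e^(2t)cos(3t) - C_2e^(2t)sin(3t) + 2C_2e^(2t)cos(3t), y(t) = -C_1e^(2t)sin(3t) + C_2e^(2t)cos(3t)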